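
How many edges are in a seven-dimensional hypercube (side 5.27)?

f_1(7-cube) = (7 choose 1) · 2^6 = 448.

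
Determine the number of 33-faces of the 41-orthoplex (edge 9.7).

Number of 33-faces = 2^(33+1) · C(41,33+1) = 17179869184 · 22481940 = 386236788202536960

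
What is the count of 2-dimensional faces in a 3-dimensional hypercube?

Number of 2-faces = C(3,2) · 2^(3-2) = 3 · 2 = 6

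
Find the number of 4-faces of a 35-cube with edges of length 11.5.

An n-cube has C(n,k)·2^(n-k) k-faces. Here C(35,4)·2^31 = 52360·2147483648 = 112442243809280.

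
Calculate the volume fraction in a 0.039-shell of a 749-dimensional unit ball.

Shell fraction = 1 - (1-0.039)^749 ≈ 1 - 1.148e-13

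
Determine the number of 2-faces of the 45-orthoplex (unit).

Number of 2-faces = 2^(2+1) · C(45,2+1) = 8 · 14190 = 113520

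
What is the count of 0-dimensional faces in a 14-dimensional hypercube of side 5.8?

Number of 0-faces = C(14,0) · 2^(14-0) = 1 · 16384 = 16384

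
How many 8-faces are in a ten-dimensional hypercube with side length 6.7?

f_8(10-cube) = (10 choose 8) · 2^2 = 180.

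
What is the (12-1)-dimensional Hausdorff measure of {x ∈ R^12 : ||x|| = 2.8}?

The surface area of an n-ball is 2π^(n/2) r^(n-1) / Γ(n/2). For n=12, r=2.8: 1.32888e+06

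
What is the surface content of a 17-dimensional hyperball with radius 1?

The surface area of an n-ball is 2π^(n/2) r^(n-1) / Γ(n/2). For n=17, r=1: 512·π^8/2027025 ≈ 2.39668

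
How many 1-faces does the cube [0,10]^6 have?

The 6-cube has n·2^(n-1) = 6·2^5 = 6·32 = 192 edges.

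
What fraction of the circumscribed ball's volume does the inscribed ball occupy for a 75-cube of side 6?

V_in / V_out = (r_in/r_out)^75 = (1/√75)^75 = 75^(-75/2) ≈ 4.84398e-71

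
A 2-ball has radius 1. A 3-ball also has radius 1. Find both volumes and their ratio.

V_2(1) ≈ 3.14159. V_3(1) ≈ 4.18879. Ratio V_2/V_3 ≈ 0.75.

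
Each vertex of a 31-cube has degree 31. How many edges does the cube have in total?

The 31-cube has n·2^(n-1) = 31·2^30 = 31·1073741824 = 33285996544 edges.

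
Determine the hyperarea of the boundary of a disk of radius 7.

S = n·V_n(r)/r = 2·V_2(7)/7 (volume-to-surface relation), giving 2πr = 2π·7 ≈ 43.9823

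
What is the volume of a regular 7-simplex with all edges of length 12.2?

V_7 = √(8) · 12.2^7 / (7! · 2^(7/2)) ≈ 1995.39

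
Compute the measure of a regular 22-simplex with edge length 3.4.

V_22 = √(23) · 3.4^22 / (22! · 2^(22/2)) ≈ 1.02637e-12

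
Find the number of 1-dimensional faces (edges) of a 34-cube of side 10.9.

The 34-cube has n·2^(n-1) = 34·2^33 = 34·8589934592 = 292057776128 edges.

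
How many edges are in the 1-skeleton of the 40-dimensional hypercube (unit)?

The 40-cube has n·2^(n-1) = 40·2^39 = 40·549755813888 = 21990232555520 edges.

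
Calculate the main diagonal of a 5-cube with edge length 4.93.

The space diagonal of an n-cube of side s is s√n. Here 4.93·√5 ≈ 11.0238.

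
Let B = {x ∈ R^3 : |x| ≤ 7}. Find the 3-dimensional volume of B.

V_3(7) = π^(3/2) · (7)^3 / Γ(3/2 + 1) = 1372·π/3 ≈ 1436.76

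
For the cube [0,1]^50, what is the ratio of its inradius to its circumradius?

r_in = 1/2 (half the side); r_out = 1√50/2 (half the diagonal). Ratio = 1/√50 ≈ 0.141421.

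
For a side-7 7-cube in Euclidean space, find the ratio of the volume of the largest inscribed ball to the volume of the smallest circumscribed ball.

V_in / V_out = (r_in/r_out)^7 = (1/√7)^7 = 7^(-7/2) ≈ 0.00110194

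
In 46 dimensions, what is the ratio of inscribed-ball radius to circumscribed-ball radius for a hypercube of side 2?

For an n-cube of any side s, the inradius is s/2 and the circumradius is s√n/2, so the ratio is 1/√46 ≈ 0.147442.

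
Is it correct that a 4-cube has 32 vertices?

False. The 4-cube has 2^4 = 16 vertices.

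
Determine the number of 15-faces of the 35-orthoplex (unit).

Each 15-face is the convex hull of 16 vertices, one chosen as ±e_i from each of 16 distinct axes: 2^16·C(35,16) = 266071503667200.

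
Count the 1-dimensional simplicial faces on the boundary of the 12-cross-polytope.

f_1(12-orthoplex) = 2^2 · (12 choose 2) = 264.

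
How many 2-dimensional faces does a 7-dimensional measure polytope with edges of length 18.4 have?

Number of 2-faces = C(7,2) · 2^(7-2) = 21 · 32 = 672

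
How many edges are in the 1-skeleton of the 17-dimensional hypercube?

An n-cube has n·2^(n-1) edges. With n = 17: 17·65536 = 1114112.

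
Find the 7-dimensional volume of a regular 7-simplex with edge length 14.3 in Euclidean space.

V = (14.3^7 / 7!) · √((7+1) / 2^7) ≈ 6065.43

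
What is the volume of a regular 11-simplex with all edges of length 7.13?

V = (7.13^11 / 11!) · √((11+1) / 2^11) ≈ 4.64253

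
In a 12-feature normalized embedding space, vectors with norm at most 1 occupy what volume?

Volume = π^{12/2}·(1)^12/Γ(7) = π^6/720 ≈ 1.33526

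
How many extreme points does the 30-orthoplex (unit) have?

The 30-dimensional cross-polytope has 2n = 2·30 = 60 vertices.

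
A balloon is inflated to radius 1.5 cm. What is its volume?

Volume = π^{3/2}·(1.5)^3/Γ(5/2) = 9·π/2 ≈ 14.1372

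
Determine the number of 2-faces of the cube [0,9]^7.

Choose 2 of 7 axes to span the face (C(7,2) = 21 ways), then fix each of the remaining 5 coordinates at one of its two extreme values (2^5 = 32 ways): 21·32 = 672.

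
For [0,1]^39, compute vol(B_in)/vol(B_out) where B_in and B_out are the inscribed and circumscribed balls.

V_in / V_out = (r_in/r_out)^39 = (1/√39)^39 = 39^(-39/2) ≈ 9.42411e-32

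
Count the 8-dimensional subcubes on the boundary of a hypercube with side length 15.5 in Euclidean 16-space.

An n-cube has C(n,k)·2^(n-k) k-faces. Here C(16,8)·2^8 = 12870·256 = 3294720.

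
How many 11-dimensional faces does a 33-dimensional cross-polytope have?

An n-cross-polytope has 2^(k+1)·C(n,k+1) k-faces. Here 2^12·C(33,12) = 4096·354817320 = 1453331742720.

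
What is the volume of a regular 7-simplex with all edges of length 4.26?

V = (4.26^7 / 7!) · √((7+1) / 2^7) ≈ 1.26292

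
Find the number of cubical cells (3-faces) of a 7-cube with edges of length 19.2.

An n-cube has C(n,k)·2^(n-k) k-faces. Here C(7,3)·2^4 = 35·16 = 560.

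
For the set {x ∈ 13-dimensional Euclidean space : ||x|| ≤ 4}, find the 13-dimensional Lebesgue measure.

V = 8589934592·π^6/135135 ≈ 6.11113e+07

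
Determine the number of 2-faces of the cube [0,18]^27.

Number of 2-faces = C(27,2) · 2^(27-2) = 351 · 33554432 = 11777605632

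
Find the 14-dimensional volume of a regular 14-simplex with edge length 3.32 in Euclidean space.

V = (3.32^14 / 14!) · √((14+1) / 2^14) ≈ 6.86057e-06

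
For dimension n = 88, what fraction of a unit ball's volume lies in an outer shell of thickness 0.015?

1 - (1-0.015)^88 ≈ 0.735523 ≈ 73.55%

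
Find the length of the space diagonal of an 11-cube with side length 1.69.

Diagonal = √11 · 1.69 ≈ 5.6051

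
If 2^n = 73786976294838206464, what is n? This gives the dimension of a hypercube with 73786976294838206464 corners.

Since 2^n = 73786976294838206464, we have n = 66.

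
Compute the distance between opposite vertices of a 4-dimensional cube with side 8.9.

The space diagonal of an n-cube of side s is s√n. Here 8.9·√4 = 17.8.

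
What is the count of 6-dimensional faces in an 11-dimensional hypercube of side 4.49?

Choose 6 of 11 axes to span the face (C(11,6) = 462 ways), then fix each of the remaining 5 coordinates at one of its two extreme values (2^5 = 32 ways): 462·32 = 14784.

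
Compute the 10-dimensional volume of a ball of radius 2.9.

V_10(2.9) = π^(10/2) · (2.9)^10 / Γ(10/2 + 1) ≈ 107287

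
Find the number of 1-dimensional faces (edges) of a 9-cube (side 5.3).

An n-cube has n·2^(n-1) edges. With n = 9: 9·256 = 2304.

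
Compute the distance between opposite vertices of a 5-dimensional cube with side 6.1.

d = √(6.1² + 6.1² + ... + 6.1²) [5 terms] = √(5·6.1²) = 6.1√5 ≈ 13.64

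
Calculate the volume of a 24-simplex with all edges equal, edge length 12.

V_24 = √(25) · 12^24 / (24! · 2^(24/2)) ≈ 0.156406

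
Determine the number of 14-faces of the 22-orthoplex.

Each 14-face is the convex hull of 15 vertices, one chosen as ±e_i from each of 15 distinct axes: 2^15·C(22,15) = 5588385792.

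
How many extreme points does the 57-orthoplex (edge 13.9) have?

Number of vertices = 2n = 114.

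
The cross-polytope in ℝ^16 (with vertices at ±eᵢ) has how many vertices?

The 16-dimensional cross-polytope has 2n = 2·16 = 32 vertices.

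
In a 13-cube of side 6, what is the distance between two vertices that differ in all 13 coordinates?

d = √(6² + 6² + ... + 6²) [13 terms] = √(13·6²) = 6√13 ≈ 21.6333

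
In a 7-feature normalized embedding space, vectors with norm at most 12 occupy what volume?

V = 191102976·π^3/35 ≈ 1.69297e+08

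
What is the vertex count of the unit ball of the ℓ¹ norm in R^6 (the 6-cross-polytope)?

An n-cross-polytope has 2n vertices; here n = 6, giving 12.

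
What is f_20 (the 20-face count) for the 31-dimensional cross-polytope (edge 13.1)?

Each 20-face is the convex hull of 21 vertices, one chosen as ±e_i from each of 21 distinct axes: 2^21·C(31,21) = 93013231534080.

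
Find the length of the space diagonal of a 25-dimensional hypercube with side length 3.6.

The space diagonal of an n-cube of side s is s√n. Here 3.6·√25 = 18.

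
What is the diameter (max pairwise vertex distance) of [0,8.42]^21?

Diagonal = √21 · 8.42 ≈ 38.5853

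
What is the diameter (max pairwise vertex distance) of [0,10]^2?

d = √(10² + 10² + ... + 10²) [2 terms] = √(2·10²) = 10√2 ≈ 14.1421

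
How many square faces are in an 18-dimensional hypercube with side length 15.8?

An n-cube has C(n,k)·2^(n-k) k-faces. Here C(18,2)·2^16 = 153·65536 = 10027008.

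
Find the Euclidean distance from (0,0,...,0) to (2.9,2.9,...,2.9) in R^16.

The space diagonal of an n-cube of side s is s√n. Here 2.9·√16 = 11.6.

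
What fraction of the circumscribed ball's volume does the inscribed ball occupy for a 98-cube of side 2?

V_in / V_out = (r_in/r_out)^98 = (1/√98)^98 = 98^(-98/2) ≈ 2.69105e-98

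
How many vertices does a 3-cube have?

Number of vertices = 2^3 = 8.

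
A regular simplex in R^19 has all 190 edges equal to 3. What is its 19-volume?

V_19 = √(20) · 3^19 / (19! · 2^(19/2)) ≈ 5.90119e-11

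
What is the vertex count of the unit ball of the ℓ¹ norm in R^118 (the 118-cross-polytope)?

The 118-dimensional cross-polytope has 2n = 2·118 = 236 vertices.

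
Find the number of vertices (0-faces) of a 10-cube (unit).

f_0(10-cube) = (10 choose 0) · 2^10 = 1024.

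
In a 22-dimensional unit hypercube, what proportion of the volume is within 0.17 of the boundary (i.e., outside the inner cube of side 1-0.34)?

The inner cube has side 1-2·0.17 = 0.66 and volume (0.66)^22 ≈ 0.0001071, so the shell holds 0.999893 of the volume.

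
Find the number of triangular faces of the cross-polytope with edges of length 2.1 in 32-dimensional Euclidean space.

Each 2-face is the convex hull of 3 vertices, one chosen as ±e_i from each of 3 distinct axes: 2^3·C(32,3) = 39680.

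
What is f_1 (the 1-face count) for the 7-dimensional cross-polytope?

Number of 1-faces = 2^(1+1) · C(7,1+1) = 4 · 21 = 84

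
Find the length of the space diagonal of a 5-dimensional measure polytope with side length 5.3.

Diagonal = √5 · 5.3 ≈ 11.8512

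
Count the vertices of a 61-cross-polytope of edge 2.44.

An n-cross-polytope has 2n vertices; here n = 61, giving 122.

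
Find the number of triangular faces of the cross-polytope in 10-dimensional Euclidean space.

f_2(10-orthoplex) = 2^3 · (10 choose 3) = 960.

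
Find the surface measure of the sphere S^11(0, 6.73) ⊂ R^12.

S_12(6.73) = 2·π^(12/2)·(6.73)^11 / Γ(12/2) ≈ 2.05548e+10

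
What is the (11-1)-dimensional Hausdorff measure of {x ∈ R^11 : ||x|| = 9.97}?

The surface area of an n-ball is 2π^(n/2) r^(n-1) / Γ(n/2). For n=11, r=9.97: 2.01117e+11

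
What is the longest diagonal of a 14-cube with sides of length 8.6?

The space diagonal of an n-cube of side s is s√n. Here 8.6·√14 ≈ 32.1783.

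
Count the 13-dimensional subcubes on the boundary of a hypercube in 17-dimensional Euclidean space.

Number of 13-faces = C(17,13) · 2^(17-13) = 2380 · 16 = 38080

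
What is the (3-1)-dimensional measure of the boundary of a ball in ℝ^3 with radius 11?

S = n·V_n(r)/r = 3·V_3(11)/11 (volume-to-surface relation), giving 4πr² = 4π·(11)² ≈ 1520.53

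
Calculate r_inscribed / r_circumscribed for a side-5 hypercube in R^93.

For an n-cube of any side s, the inradius is s/2 and the circumradius is s√n/2, so the ratio is 1/√93 ≈ 0.103695.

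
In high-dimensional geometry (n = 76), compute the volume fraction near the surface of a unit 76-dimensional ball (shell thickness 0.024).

1 - (1-0.024)^76 ≈ 0.842171 ≈ 84.22%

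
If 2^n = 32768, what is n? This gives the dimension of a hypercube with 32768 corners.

Since 2^n = 32768, we have n = 15.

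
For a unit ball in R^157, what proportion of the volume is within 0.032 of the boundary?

1 - (1-0.032)^157 ≈ 0.993941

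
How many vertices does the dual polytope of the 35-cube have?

An n-cross-polytope has 2n vertices; here n = 35, giving 70.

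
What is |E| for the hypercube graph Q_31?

Number of 1-faces = C(31,1)·2^(31-1) = 31·1073741824 = 33285996544.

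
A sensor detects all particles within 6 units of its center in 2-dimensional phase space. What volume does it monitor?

V_2(6) = π^(2/2) · (6)^2 / Γ(2/2 + 1) = 36·π ≈ 113.097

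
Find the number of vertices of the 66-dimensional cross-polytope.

The vertices are ±e_1, ..., ±e_66, so there are 2·66 = 132.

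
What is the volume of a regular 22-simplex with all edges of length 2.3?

For a regular n-simplex with edge a, V = (a^n / n!)·√((n+1)/2^n). With a=2.3, n=22: V ≈ 1.89138e-16.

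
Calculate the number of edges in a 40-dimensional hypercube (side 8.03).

An n-cube has n·2^(n-1) edges. With n = 40: 40·549755813888 = 21990232555520.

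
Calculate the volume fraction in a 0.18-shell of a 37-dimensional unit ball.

V(inner)/V(outer) = ((1-0.18)/1)^37 ≈ 0.0006473, so the shell fraction is 0.999353.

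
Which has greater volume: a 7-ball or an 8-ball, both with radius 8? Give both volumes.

V_7(8) ≈ 9.90855e+06. V_8(8) ≈ 6.80939e+07. The 8-ball is larger.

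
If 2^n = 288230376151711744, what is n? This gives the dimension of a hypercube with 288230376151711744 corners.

n = log_2(288230376151711744) = 58.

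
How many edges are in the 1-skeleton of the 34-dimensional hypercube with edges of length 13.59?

Number of 1-faces = C(34,1)·2^(34-1) = 34·8589934592 = 292057776128.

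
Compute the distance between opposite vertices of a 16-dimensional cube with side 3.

||(3,3,...,3)|| = √(16)·3 = 12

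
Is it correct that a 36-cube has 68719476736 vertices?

True. The 36-cube has 2^36 = 68719476736 vertices.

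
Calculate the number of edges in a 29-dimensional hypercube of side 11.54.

Number of 1-faces = C(29,1)·2^(29-1) = 29·268435456 = 7784628224.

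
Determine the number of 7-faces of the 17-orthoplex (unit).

Each 7-face is the convex hull of 8 vertices, one chosen as ±e_i from each of 8 distinct axes: 2^8·C(17,8) = 6223360.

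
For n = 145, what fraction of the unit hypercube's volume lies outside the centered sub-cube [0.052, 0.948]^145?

1 - (1 - 2·0.052)^145 = 1 - 0.896^145 ≈ 0.9999998785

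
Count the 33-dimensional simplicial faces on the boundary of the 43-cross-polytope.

An n-cross-polytope has 2^(k+1)·C(n,k+1) k-faces. Here 2^34·C(43,34) = 17179869184·563921995 = 9688106104080302080.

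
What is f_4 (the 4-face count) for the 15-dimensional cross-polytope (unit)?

Each 4-face is the convex hull of 5 vertices, one chosen as ±e_i from each of 5 distinct axes: 2^5·C(15,5) = 96096.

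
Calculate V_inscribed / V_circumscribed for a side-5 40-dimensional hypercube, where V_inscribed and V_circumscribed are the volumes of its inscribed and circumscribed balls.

The radii are 5/2 and 5√40/2, so the volume ratio is (1/√40)^40 = 40^{-40/2} ≈ 9.09495e-33.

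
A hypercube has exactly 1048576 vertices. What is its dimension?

Since 2^n = 1048576, we have n = 20.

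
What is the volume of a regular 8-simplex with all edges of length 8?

For a regular n-simplex with edge a, V = (a^n / n!)·√((n+1)/2^n). With a=8, n=8: V ≈ 78.019.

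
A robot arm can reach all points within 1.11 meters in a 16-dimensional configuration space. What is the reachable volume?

The n-ball volume is π^(n/2)·r^n/Γ(n/2+1). With n=16, r=1.11: V ≈ 1.24982.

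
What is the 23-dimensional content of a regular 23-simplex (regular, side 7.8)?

V_23 = √(24) · 7.8^23 / (23! · 2^(23/2)) ≈ 2.15746e-05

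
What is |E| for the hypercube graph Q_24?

Each of the 2^24 = 16777216 vertices has degree 24; total edges = 24·2^24/2 = 201326592.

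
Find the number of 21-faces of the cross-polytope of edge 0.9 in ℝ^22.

f_21(22-orthoplex) = 2^22 · (22 choose 22) = 4194304.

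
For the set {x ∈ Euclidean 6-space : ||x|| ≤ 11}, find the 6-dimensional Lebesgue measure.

Volume = π^{6/2}·(11)^6/Γ(4) = 1771561·π^3/6 ≈ 9.15492e+06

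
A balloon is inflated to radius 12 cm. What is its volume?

Volume = π^{3/2}·(12)^3/Γ(5/2) = 2304·π ≈ 7238.23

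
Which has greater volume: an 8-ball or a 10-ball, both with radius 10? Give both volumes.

V_8(10.0) ≈ 4.05871e+08. V_10(10.0) ≈ 2.55016e+10. The 10-ball is larger.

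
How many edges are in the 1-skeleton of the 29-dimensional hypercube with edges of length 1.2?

Number of 1-faces = C(29,1)·2^(29-1) = 29·268435456 = 7784628224.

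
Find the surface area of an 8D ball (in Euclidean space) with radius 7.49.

S = n·V_n(r)/r = 8·V_8(7.49)/7.49 (volume-to-surface relation), giving 4.29389e+07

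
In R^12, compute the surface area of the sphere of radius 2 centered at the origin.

|∂B_12(2)| = 512·π^6/15 ≈ 32815.4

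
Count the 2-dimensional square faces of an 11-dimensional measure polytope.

Choose 2 of 11 axes to span the face (C(11,2) = 55 ways), then fix each of the remaining 9 coordinates at one of its two extreme values (2^9 = 512 ways): 55·512 = 28160.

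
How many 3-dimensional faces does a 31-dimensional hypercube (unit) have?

An n-cube has C(n,k)·2^(n-k) k-faces. Here C(31,3)·2^28 = 4495·268435456 = 1206617374720.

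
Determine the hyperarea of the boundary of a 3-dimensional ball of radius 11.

S = n·V_n(r)/r = 3·V_3(11)/11 (volume-to-surface relation), giving 4πr² = 4π·(11)² ≈ 1520.53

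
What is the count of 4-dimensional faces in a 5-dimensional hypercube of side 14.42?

An n-cube has C(n,k)·2^(n-k) k-faces. Here C(5,4)·2^1 = 5·2 = 10.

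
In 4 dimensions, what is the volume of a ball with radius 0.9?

The n-ball volume is π^(n/2)·r^n/Γ(n/2+1). With n=4, r=0.9: V ≈ 3.23772.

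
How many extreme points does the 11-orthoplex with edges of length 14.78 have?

An n-cross-polytope has 2n vertices; here n = 11, giving 22.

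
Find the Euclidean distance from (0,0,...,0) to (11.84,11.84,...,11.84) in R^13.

Diagonal = √13 · 11.84 ≈ 42.6897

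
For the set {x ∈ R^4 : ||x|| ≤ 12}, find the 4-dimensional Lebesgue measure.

The n-ball volume is π^(n/2)·r^n/Γ(n/2+1). With n=4, r=12: V = 10368·π^2 ≈ 102328.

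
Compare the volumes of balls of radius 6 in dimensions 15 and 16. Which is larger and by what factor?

V_15(6) ≈ 1.79349e+11, V_16(6) ≈ 6.63894e+11. The 16-ball is larger by a factor of 3.702.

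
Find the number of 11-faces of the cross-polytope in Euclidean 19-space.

Each 11-face is the convex hull of 12 vertices, one chosen as ±e_i from each of 12 distinct axes: 2^12·C(19,12) = 206389248.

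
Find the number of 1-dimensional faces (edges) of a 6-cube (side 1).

An n-cube has n·2^(n-1) edges. With n = 6: 6·32 = 192.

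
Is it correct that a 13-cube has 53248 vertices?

False. The 13-cube has 2^13 = 8192 vertices.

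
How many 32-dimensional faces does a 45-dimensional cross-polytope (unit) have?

An n-cross-polytope has 2^(k+1)·C(n,k+1) k-faces. Here 2^33·C(45,33) = 8589934592·28760021745 = 247046705654047703040.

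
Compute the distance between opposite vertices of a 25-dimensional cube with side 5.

||(5,5,...,5)|| = √(25)·5 = 25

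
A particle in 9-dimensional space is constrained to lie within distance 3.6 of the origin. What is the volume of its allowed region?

Volume = π^{9/2}·(3.6)^9/Γ(11/2) ≈ 334996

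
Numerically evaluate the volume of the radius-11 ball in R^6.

V = 1771561·π^3/6 ≈ 9.15492e+06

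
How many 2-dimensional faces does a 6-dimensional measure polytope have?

An n-cube has C(n,k)·2^(n-k) k-faces. Here C(6,2)·2^4 = 15·16 = 240.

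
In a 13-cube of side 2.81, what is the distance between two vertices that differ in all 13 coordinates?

The space diagonal of an n-cube of side s is s√n. Here 2.81·√13 ≈ 10.1316.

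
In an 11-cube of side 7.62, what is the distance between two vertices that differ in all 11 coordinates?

The space diagonal of an n-cube of side s is s√n. Here 7.62·√11 ≈ 25.2727.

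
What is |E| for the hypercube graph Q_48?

The 48-cube has n·2^(n-1) = 48·2^47 = 48·140737488355328 = 6755399441055744 edges.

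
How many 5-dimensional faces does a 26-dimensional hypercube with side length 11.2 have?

An n-cube has C(n,k)·2^(n-k) k-faces. Here C(26,5)·2^21 = 65780·2097152 = 137950658560.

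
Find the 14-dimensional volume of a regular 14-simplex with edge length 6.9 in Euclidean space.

V_14 = √(15) · 6.9^14 / (14! · 2^(14/2)) ≈ 0.192449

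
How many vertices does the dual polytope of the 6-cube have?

The vertices are ±e_1, ..., ±e_6, so there are 2·6 = 12.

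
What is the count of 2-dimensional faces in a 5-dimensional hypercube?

An n-cube has C(n,k)·2^(n-k) k-faces. Here C(5,2)·2^3 = 10·8 = 80.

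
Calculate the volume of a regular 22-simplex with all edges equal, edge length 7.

Volume = 7^22 · √(23/2^22) / 22! ≈ 8.14562e-06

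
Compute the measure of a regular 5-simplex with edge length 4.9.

Volume = 4.9^5 · √(6/2^5) / 5! ≈ 10.1929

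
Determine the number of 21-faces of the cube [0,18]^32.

f_21(32-cube) = (32 choose 21) · 2^11 = 264242135040.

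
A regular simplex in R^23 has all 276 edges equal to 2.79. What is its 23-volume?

V = (2.79^23 / 23!) · √((23+1) / 2^23) ≈ 1.16055e-15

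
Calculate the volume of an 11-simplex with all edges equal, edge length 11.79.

Volume = 11.79^11 · √(12/2^11) / 11! ≈ 1173.33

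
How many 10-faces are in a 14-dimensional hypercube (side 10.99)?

Choose 10 of 14 axes to span the face (C(14,10) = 1001 ways), then fix each of the remaining 4 coordinates at one of its two extreme values (2^4 = 16 ways): 1001·16 = 16016.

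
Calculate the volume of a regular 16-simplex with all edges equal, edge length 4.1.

V_16 = √(17) · 4.1^16 / (16! · 2^(16/2)) ≈ 4.90802e-06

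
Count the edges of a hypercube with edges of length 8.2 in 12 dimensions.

The 12-cube has n·2^(n-1) = 12·2^11 = 12·2048 = 24576 edges.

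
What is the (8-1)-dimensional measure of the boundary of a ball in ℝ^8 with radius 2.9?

|∂B_8(2.9)| ≈ 56009.8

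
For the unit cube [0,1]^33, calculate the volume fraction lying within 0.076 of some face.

Shell fraction = 1 - (1-0.152)^33 ≈ 0.995664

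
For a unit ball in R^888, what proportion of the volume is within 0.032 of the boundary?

Shell fraction = 1 - (1-0.032)^888 ≈ 1 - 2.866e-13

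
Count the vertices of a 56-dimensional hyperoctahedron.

The 56-dimensional cross-polytope has 2n = 2·56 = 112 vertices.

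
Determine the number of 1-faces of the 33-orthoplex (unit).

An n-cross-polytope has 2^(k+1)·C(n,k+1) k-faces. Here 2^2·C(33,2) = 4·528 = 2112.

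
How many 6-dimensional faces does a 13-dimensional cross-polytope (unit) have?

Each 6-face is the convex hull of 7 vertices, one chosen as ±e_i from each of 7 distinct axes: 2^7·C(13,7) = 219648.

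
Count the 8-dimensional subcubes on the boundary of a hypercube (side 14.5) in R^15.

An n-cube has C(n,k)·2^(n-k) k-faces. Here C(15,8)·2^7 = 6435·128 = 823680.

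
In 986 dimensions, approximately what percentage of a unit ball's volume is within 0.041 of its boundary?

1 - (1-0.041)^986 ≈ 1 - 1.183e-18 ≈ 100.000000%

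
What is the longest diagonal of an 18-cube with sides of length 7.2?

The space diagonal of an n-cube of side s is s√n. Here 7.2·√18 ≈ 30.547.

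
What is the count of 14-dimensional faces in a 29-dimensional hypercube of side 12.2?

Choose 14 of 29 axes to span the face (C(29,14) = 77558760 ways), then fix each of the remaining 15 coordinates at one of its two extreme values (2^15 = 32768 ways): 77558760·32768 = 2541445447680.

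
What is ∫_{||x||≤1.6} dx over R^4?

Volume = π^{4/2}·(1.6)^4/Γ(3) ≈ 32.3407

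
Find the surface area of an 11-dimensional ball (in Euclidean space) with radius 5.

The surface area of an n-ball is 2π^(n/2) r^(n-1) / Γ(n/2). For n=11, r=5: 125000000·π^5/189 ≈ 2.02394e+08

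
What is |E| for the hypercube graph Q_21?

An n-cube has n·2^(n-1) edges. With n = 21: 21·1048576 = 22020096.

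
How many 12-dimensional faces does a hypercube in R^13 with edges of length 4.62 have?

Choose 12 of 13 axes to span the face (C(13,12) = 13 ways), then fix each of the remaining 1 coordinate at one of its two extreme values (2^1 = 2 ways): 13·2 = 26.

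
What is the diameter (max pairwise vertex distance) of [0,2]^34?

||(2,2,...,2)|| = √(34)·2 ≈ 11.6619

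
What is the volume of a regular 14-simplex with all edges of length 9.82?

For a regular n-simplex with edge a, V = (a^n / n!)·√((n+1)/2^n). With a=9.82, n=14: V ≈ 26.9146.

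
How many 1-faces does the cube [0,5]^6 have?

Each of the 2^6 = 64 vertices has degree 6; total edges = 6·2^6/2 = 192.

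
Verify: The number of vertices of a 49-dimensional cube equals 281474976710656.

False. The 49-cube has 2^49 = 562949953421312 vertices.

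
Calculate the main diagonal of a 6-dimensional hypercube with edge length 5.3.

Diagonal = √6 · 5.3 ≈ 12.9823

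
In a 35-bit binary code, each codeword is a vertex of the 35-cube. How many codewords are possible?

The 35-cube has 2^35 = 34359738368 vertices.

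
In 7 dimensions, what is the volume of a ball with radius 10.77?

The n-ball volume is π^(n/2)·r^n/Γ(n/2+1). With n=7, r=10.77: V ≈ 7.94127e+07.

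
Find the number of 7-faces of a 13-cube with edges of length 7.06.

Number of 7-faces = C(13,7) · 2^(13-7) = 1716 · 64 = 109824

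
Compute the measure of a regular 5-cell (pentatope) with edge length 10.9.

V_4 = √(5) · 10.9^4 / (4! · 2^(4/2)) ≈ 328.791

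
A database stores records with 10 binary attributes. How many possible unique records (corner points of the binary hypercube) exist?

The 10-cube has 2^10 = 1024 vertices.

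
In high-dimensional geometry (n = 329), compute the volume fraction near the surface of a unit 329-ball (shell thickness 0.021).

1 - (1-0.021)^329 ≈ 0.999072 ≈ 99.91%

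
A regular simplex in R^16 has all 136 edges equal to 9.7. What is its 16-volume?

V = (9.7^16 / 16!) · √((16+1) / 2^16) ≈ 4.72838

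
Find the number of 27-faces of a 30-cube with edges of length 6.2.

Choose 27 of 30 axes to span the face (C(30,27) = 4060 ways), then fix each of the remaining 3 coordinates at one of its two extreme values (2^3 = 8 ways): 4060·8 = 32480.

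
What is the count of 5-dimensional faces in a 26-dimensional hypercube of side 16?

Choose 5 of 26 axes to span the face (C(26,5) = 65780 ways), then fix each of the remaining 21 coordinates at one of its two extreme values (2^21 = 2097152 ways): 65780·2097152 = 137950658560.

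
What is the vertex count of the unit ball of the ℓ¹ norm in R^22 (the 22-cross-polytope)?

The 22-dimensional cross-polytope has 2n = 2·22 = 44 vertices.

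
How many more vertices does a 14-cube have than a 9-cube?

The 14-cube has 2^14 = 16384 vertices. The 9-cube has 2^9 = 512 vertices. Difference: 16384 - 512 = 15872.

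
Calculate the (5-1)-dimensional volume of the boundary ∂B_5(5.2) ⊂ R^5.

|∂B_5(5.2)| ≈ 19243.4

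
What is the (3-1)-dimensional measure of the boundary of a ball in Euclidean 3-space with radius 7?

The surface area of an n-ball is 2π^(n/2) r^(n-1) / Γ(n/2). For n=3, r=7: 4πr² = 4π·(7)² ≈ 615.752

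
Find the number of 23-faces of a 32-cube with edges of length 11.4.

f_23(32-cube) = (32 choose 23) · 2^9 = 14360985600.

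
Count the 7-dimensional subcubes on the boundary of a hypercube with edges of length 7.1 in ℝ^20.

An n-cube has C(n,k)·2^(n-k) k-faces. Here C(20,7)·2^13 = 77520·8192 = 635043840.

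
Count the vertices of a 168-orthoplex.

Number of vertices = 2n = 336.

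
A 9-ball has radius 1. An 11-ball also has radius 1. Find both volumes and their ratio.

V_9(1) ≈ 3.29851. V_11(1) ≈ 1.8841. Ratio V_9/V_11 ≈ 1.751.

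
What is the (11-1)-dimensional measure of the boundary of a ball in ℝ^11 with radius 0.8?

The surface area of an n-ball is 2π^(n/2) r^(n-1) / Γ(n/2). For n=11, r=0.8: 2.22535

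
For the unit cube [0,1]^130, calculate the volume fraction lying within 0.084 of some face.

1 - (1 - 2·0.084)^130 = 1 - 0.832^130 ≈ 1 - 4.131e-11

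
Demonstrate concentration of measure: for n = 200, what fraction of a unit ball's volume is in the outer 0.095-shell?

1 - (1-0.095)^200 ≈ 0.9999999979 ≈ (100 - 2.14e-07)%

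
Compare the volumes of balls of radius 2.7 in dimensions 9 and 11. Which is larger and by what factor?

V_9(2.7) ≈ 25153.1, V_11(2.7) ≈ 104738. The 11-ball is larger by a factor of 4.164.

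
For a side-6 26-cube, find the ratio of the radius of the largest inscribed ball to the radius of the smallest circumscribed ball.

Ratio = (s/2)/(s√26/2) = 26^(-1/2) ≈ 0.196116.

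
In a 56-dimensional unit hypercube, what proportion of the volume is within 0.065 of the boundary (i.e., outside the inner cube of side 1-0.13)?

Shell fraction = 1 - (1-0.13)^56 ≈ 0.99959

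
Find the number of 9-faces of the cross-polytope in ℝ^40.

Each 9-face is the convex hull of 10 vertices, one chosen as ±e_i from each of 10 distinct axes: 2^10·C(40,10) = 868004380672.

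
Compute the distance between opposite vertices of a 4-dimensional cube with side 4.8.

d = √(4.8² + 4.8² + ... + 4.8²) [4 terms] = √(4·4.8²) = 4.8√4 = 9.6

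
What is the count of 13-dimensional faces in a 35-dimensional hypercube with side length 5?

Number of 13-faces = C(35,13) · 2^(35-13) = 1476337800 · 4194304 = 6192209539891200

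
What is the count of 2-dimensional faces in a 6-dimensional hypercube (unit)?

An n-cube has C(n,k)·2^(n-k) k-faces. Here C(6,2)·2^4 = 15·16 = 240.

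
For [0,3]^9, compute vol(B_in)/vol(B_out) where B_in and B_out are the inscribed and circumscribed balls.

V_in/V_out = n^(-n/2) = 9^(-9/2) ≈ 5.08053e-05.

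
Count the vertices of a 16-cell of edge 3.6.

Number of vertices = 2n = 8.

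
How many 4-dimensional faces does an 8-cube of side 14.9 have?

f_4(8-cube) = (8 choose 4) · 2^4 = 1120.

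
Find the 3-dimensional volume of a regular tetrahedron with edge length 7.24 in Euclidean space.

Volume = (√2/12) · 7.24³ = 44.7249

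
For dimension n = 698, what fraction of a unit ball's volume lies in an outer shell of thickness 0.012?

1 - (1-0.012)^698 ≈ 0.999781 ≈ 99.9781%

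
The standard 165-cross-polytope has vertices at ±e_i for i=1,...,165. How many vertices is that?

Number of vertices = 2n = 330.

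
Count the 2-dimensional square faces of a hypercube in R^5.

f_2(5-cube) = (5 choose 2) · 2^3 = 80.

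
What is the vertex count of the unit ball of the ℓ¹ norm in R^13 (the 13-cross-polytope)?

The 13-dimensional cross-polytope has 2n = 2·13 = 26 vertices.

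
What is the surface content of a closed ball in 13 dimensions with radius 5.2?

S_13(5.2) = 2·π^(13/2)·(5.2)^12 / Γ(13/2) ≈ 4.62727e+09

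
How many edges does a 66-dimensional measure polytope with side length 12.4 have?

The 66-cube has n·2^(n-1) = 66·2^65 = 66·36893488147419103232 = 2434970217729660813312 edges.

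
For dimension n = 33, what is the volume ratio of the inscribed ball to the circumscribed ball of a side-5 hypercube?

V_in / V_out = (r_in/r_out)^33 = (1/√33)^33 = 33^(-33/2) ≈ 8.80076e-26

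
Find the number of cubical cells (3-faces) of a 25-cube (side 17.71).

Choose 3 of 25 axes to span the face (C(25,3) = 2300 ways), then fix each of the remaining 22 coordinates at one of its two extreme values (2^22 = 4194304 ways): 2300·4194304 = 9646899200.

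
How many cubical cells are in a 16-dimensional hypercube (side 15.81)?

Choose 3 of 16 axes to span the face (C(16,3) = 560 ways), then fix each of the remaining 13 coordinates at one of its two extreme values (2^13 = 8192 ways): 560·8192 = 4587520.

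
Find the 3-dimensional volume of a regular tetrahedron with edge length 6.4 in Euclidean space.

Volume = (√2/12) · 6.4³ = 30.894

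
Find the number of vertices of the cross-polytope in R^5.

Number of 0-faces = 2^(0+1) · C(5,0+1) = 2 · 5 = 10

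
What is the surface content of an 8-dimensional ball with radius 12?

The surface area of an n-ball is 2π^(n/2) r^(n-1) / Γ(n/2). For n=8, r=12: 11943936·π^4 ≈ 1.16345e+09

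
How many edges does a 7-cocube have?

An n-cross-polytope has 2^(k+1)·C(n,k+1) k-faces. Here 2^2·C(7,2) = 4·21 = 84.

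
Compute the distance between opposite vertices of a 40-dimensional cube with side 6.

Diagonal = √40 · 6 ≈ 37.9473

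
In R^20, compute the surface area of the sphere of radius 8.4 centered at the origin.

The surface area of an n-ball is 2π^(n/2) r^(n-1) / Γ(n/2). For n=20, r=8.4: 1.87963e+17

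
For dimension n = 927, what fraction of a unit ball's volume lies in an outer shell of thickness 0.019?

1 - (1-0.019)^927 ≈ 0.9999999811 ≈ 99.999998%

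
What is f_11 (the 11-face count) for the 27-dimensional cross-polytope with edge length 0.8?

f_11(27-orthoplex) = 2^12 · (27 choose 12) = 71204290560.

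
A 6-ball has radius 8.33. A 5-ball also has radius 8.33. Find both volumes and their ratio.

V_6(8.33) ≈ 1.72651e+06. V_5(8.33) ≈ 211117. Ratio V_6/V_5 ≈ 8.178.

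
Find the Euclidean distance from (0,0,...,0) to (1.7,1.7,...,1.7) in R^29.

||(1.7,1.7,...,1.7)|| = √(29)·1.7 ≈ 9.15478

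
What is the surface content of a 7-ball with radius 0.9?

The surface area of an n-ball is 2π^(n/2) r^(n-1) / Γ(n/2). For n=7, r=0.9: 17.5765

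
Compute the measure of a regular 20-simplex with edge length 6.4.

Volume = 6.4^20 · √(21/2^20) / 20! ≈ 2.44503e-05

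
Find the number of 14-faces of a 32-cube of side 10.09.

An n-cube has C(n,k)·2^(n-k) k-faces. Here C(32,14)·2^18 = 471435600·262144 = 123584013926400.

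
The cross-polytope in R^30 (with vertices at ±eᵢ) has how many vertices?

The vertices are ±e_1, ..., ±e_30, so there are 2·30 = 60.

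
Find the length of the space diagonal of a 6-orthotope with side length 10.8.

d = √(10.8² + 10.8² + ... + 10.8²) [6 terms] = √(6·10.8²) = 10.8√6 ≈ 26.4545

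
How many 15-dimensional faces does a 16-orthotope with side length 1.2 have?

An n-cube has C(n,k)·2^(n-k) k-faces. Here C(16,15)·2^1 = 16·2 = 32.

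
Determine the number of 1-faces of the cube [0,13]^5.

Number of 1-faces = C(5,1) · 2^(5-1) = 5 · 16 = 80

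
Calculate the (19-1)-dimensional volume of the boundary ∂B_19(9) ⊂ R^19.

The surface area of an n-ball is 2π^(n/2) r^(n-1) / Γ(n/2). For n=19, r=9: 1897492673384285184·π^9/425425 ≈ 1.32955e+17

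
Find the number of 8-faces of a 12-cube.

An n-cube has C(n,k)·2^(n-k) k-faces. Here C(12,8)·2^4 = 495·16 = 7920.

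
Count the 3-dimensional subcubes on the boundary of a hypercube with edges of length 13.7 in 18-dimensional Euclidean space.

Number of 3-faces = C(18,3) · 2^(18-3) = 816 · 32768 = 26738688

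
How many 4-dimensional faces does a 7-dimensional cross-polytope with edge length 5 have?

Each 4-face is the convex hull of 5 vertices, one chosen as ±e_i from each of 5 distinct axes: 2^5·C(7,5) = 672.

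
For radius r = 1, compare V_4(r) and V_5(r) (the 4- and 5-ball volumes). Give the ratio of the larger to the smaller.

V_4(1) ≈ 4.9348, V_5(1) ≈ 5.26379. The 5-ball is larger by a factor of 1.067.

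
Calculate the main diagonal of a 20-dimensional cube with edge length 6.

||(6,6,...,6)|| = √(20)·6 ≈ 26.8328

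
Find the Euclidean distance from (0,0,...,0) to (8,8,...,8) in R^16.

d = √(8² + 8² + ... + 8²) [16 terms] = √(16·8²) = 8√16 = 32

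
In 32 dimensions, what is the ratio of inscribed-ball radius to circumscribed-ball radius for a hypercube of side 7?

Ratio = (s/2)/(s√32/2) = 32^(-1/2) ≈ 0.176777.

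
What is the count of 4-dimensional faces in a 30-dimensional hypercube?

Choose 4 of 30 axes to span the face (C(30,4) = 27405 ways), then fix each of the remaining 26 coordinates at one of its two extreme values (2^26 = 67108864 ways): 27405·67108864 = 1839118417920.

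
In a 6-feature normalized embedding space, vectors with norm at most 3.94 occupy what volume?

V_6(3.94) = π^(6/2) · (3.94)^6 / Γ(6/2 + 1) ≈ 19332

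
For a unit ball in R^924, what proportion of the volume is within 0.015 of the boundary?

Shell fraction = 1 - (1-0.015)^924 ≈ 0.9999991389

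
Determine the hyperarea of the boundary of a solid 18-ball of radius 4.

S = n·V_n(r)/r = 18·V_18(4)/4 (volume-to-surface relation), giving 268435456·π^9/315 ≈ 2.54026e+10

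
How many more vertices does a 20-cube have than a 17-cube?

The 20-cube has 2^20 = 1048576 vertices. The 17-cube has 2^17 = 131072 vertices. Difference: 1048576 - 131072 = 917504.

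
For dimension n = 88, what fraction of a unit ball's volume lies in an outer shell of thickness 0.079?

1 - (1-0.079)^88 ≈ 0.999284 ≈ 99.93%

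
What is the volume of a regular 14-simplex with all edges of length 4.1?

V_14 = √(15) · 4.1^14 / (14! · 2^(14/2)) ≈ 0.000131644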